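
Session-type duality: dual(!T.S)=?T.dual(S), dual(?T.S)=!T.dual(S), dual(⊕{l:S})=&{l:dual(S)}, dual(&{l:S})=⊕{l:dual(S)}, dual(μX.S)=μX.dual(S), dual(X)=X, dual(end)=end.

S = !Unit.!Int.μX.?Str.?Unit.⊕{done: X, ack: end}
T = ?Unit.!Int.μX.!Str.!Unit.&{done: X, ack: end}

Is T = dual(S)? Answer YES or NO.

!Unit vs ?Unit  match
  !Int vs !Int  ✗ same direction on both sides — not dual

NO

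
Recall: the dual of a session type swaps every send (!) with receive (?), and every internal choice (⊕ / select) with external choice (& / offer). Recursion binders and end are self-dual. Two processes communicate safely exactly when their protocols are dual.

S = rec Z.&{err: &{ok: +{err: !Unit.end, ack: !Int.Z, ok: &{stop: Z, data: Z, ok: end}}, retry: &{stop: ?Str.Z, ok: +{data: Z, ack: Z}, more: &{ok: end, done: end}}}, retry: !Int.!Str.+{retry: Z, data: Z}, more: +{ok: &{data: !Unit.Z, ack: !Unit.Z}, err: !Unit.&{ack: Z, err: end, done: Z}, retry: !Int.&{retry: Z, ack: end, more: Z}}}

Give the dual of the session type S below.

rec Z.+{err: +{ok: &{err: ?Unit.end, ack: ?Int.Z, ok: +{stop: Z, data: Z, ok: end}}, retry: +{stop: !Str.Z, ok: &{data: Z, ack: Z}, more: +{ok: end, done: end}}}, retry: ?Int.?Str.&{retry: Z, data: Z}, more: &{ok: +{data: ?Unit.Z, ack: ?Unit.Z}, err: ?Unit.+{ack: Z, err: end, done: Z}, retry: ?Int.+{retry: Z, ack: end, more: Z}}}

rec Z = rec Z  (rec unchanged)
  &{err,retry,more} = +{err,retry,more}  (offer→select)
    case err:
      &{ok,retry} = +{ok,retry}  (offer→select)
        case ok:
          +{err,ack,ok} = &{err,ack,ok}  (⊕→&)
            case err:
              !Unit = ?Unit
                end ↦ end
            case ack:
              !Int = ?Int
                Z ↦ Z
            case ok:
              &{stop,data,ok} = +{stop,data,ok}  (offer→select)
                case stop:
                  Z ↦ Z
                case data:
                  Z ↦ Z
                case ok:
                  end ↦ end
        case retry:
          &{stop,ok,more} = +{stop,ok,more}  (offer→select)
            case stop:
              ?Str = !Str
                Z ↦ Z
            case ok:
              +{data,ack} = &{data,ack}  (⊕→&)
                case data:
                  Z ↦ Z
                case ack:
                  Z ↦ Z
            case more:
              &{ok,done} = +{ok,done}  (offer→select)
                case ok:
                  end ↦ end
                case done:
                  end ↦ end
    case retry:
      !Int = ?Int
        !Str = ?Str
          +{retry,data} = &{retry,data}  (⊕→&)
            case retry:
              Z ↦ Z
            case data:
              Z ↦ Z
    case more:
      +{ok,err,retry} = &{ok,err,retry}  (⊕→&)
        case ok:
          &{data,ack} = +{data,ack}  (offer→select)
            case data:
              !Unit = ?Unit
                Z ↦ Z
            case ack:
              !Unit = ?Unit
                Z ↦ Z
        case err:
          !Unit = ?Unit
            &{ack,err,done} = +{ack,err,done}  (offer→select)
              case ack:
                Z ↦ Z
              case err:
                end ↦ end
              case done:
                Z ↦ Z
        case retry:
          !Int = ?Int
            &{retry,ack,more} = +{retry,ack,more}  (offer→select)
              case retry:
                Z ↦ Z
              case ack:
                end ↦ end
              case more:
                Z ↦ Z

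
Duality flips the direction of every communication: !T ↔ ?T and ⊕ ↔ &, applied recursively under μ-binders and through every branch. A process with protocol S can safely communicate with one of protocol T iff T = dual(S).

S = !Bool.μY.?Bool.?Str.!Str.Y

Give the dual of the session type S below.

!Bool → ?Bool
  μY → μY  (rec unchanged)
    ?Bool → !Bool
      ?Str → !Str
        !Str → ?Str
          dual(Y) = Y

?Bool.μY.!Bool.!Str.?Str.Y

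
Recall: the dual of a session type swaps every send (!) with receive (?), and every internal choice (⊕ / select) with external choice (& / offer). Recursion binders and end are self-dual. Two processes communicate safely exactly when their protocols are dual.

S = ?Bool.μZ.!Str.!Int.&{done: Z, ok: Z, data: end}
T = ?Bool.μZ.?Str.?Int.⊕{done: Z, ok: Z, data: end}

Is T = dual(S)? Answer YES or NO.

?Bool vs ?Bool  ✗ same direction on both sides — not dual

NO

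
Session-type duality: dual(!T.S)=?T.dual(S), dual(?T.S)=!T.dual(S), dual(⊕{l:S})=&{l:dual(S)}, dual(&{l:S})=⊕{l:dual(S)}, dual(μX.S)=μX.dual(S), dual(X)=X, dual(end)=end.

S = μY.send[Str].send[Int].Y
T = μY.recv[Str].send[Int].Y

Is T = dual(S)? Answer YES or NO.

NO

μY | μY  match (binder kept)
  send[Str] | recv[Str]  match
    send[Int] | send[Int]  ✗ same direction on both sides — not dual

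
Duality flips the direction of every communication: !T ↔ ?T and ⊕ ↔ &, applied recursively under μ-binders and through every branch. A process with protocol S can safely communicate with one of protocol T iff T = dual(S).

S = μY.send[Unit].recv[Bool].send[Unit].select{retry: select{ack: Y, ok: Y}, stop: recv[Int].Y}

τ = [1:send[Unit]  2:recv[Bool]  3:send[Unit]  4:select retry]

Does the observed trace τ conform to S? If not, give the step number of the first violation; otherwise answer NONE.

NONE

@1 send[Unit]  ok  cont: recv[Bool].send[Unit].select{retry: select{ack: μY.…, ok: μY.…}, stop: recv[Int].μY.…}
@2 recv[Bool]  ok  cont: send[Unit].select{retry: select{ack: μY.…, ok: μY.…}, stop: recv[Int].μY.…}
@3 send[Unit]  ok  cont: select{retry: select{ack: μY.…, ok: μY.…}, stop: recv[Int].μY.…}
@4 select retry  ok  cont: select{ack: μY.…, ok: μY.…}
all 4 steps conform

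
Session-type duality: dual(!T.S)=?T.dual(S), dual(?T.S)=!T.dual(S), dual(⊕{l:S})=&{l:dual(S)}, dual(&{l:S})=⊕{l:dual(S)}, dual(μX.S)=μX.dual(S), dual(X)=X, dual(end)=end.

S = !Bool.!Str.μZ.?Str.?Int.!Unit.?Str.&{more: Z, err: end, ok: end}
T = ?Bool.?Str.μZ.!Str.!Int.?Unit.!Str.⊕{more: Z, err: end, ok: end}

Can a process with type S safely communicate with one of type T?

!Bool vs ?Bool  ✓
  !Str vs ?Str  ✓
    μZ vs μZ  ✓ (rec unchanged)
      ?Str vs !Str  ✓
        ?Int vs !Int  ✓
          !Unit vs ?Unit  ✓
            ?Str vs !Str  ✓
              &{more,err,ok} vs ⊕{more,err,ok}  ✓ same labels
                case more:
                  Z vs Z  ✓
                case err:
                  end vs end  ✓
                case ok:
                  end vs end  ✓

YES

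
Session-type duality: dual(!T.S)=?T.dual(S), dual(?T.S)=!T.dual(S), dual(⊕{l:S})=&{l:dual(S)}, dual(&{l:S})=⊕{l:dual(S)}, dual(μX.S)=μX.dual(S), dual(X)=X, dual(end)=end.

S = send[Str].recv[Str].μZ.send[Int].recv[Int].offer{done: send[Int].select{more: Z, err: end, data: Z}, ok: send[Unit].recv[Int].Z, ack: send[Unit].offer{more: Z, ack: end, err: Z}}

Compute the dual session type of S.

recv[Str].send[Str].μZ.recv[Int].send[Int].select{done: recv[Int].offer{more: Z, err: end, data: Z}, ok: recv[Unit].send[Int].Z, ack: recv[Unit].select{more: Z, ack: end, err: Z}}

send[Str] → recv[Str]
  recv[Str] → send[Str]
    μZ → μZ  (μ self-dual)
      send[Int] → recv[Int]
        recv[Int] → send[Int]
          offer{done,ok,ack} → select{done,ok,ack}  (offer→select)
            • done:
              send[Int] → recv[Int]
                select{more,err,data} → offer{more,err,data}  (⊕→&)
                  • more:
                    Z ↦ Z
                  • err:
                    end ↦ end
                  • data:
                    Z ↦ Z
            • ok:
              send[Unit] → recv[Unit]
                recv[Int] → send[Int]
                  Z ↦ Z
            • ack:
              send[Unit] → recv[Unit]
                offer{more,ack,err} → select{more,ack,err}  (offer→select)
                  • more:
                    Z ↦ Z
                  • ack:
                    end ↦ end
                  • err:
                    Z ↦ Z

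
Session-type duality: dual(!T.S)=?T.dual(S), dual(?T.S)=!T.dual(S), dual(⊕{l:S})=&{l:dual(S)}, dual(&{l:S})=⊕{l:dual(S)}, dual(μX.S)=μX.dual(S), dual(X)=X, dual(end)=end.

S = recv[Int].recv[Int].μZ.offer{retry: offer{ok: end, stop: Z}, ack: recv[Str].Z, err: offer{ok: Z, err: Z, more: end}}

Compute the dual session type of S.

recv[Int] ↦ send[Int]
  recv[Int] ↦ send[Int]
    μZ ↦ μZ  (binder kept)
      offer{retry,ack,err} ↦ select{retry,ack,err}  (external→internal)
        case retry:
          offer{ok,stop} ↦ select{ok,stop}  (external→internal)
            case ok:
              end ↦ end
            case stop:
              Z ↦ Z
        case ack:
          recv[Str] ↦ send[Str]
            Z ↦ Z
        case err:
          offer{ok,err,more} ↦ select{ok,err,more}  (external→internal)
            case ok:
              Z ↦ Z
            case err:
              Z ↦ Z
            case more:
              end ↦ end

send[Int].send[Int].μZ.select{retry: select{ok: end, stop: Z}, ack: send[Str].Z, err: select{ok: Z, err: Z, more: end}}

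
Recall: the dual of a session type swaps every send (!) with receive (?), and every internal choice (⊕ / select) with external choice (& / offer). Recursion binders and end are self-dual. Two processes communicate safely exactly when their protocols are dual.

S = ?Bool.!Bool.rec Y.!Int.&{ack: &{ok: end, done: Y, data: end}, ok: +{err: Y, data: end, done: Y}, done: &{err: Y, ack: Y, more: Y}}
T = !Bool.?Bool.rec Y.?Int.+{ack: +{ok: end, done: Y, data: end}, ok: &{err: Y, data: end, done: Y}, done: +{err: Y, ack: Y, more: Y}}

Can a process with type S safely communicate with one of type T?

YES

?Bool | !Bool  ✓
  !Bool | ?Bool  ✓
    rec Y | rec Y  ✓ (rec unchanged)
      !Int | ?Int  ✓
        &{ack,ok,done} | +{ack,ok,done}  ✓ same labels
          • ack:
            &{ok,done,data} | +{ok,done,data}  ✓ same labels
              • ok:
                end | end  ✓
              • done:
                Y | Y  ✓
              • data:
                end | end  ✓
          • ok:
            +{err,data,done} | &{err,data,done}  ✓ same labels
              • err:
                Y | Y  ✓
              • data:
                end | end  ✓
              • done:
                Y | Y  ✓
          • done:
            &{err,ack,more} | +{err,ack,more}  ✓ same labels
              • err:
                Y | Y  ✓
              • ack:
                Y | Y  ✓
              • more:
                Y | Y  ✓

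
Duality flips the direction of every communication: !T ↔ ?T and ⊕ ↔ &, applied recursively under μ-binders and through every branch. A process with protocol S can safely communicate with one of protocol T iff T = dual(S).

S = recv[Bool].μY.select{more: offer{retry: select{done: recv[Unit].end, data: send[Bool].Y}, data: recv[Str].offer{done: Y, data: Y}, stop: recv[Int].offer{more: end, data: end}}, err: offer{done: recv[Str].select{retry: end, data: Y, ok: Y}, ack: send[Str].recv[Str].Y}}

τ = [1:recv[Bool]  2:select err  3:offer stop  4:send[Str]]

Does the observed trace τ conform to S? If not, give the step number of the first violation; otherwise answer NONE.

@1 recv[Bool]  match  state: μY.…
@2 select err  match  state: offer{done: recv[Str].select{retry: end, data: μY.…, ok: μY.…}, ack: send[Str].recv[Str].μY.…}
@3 got offer stop, protocol expects offer done or offer ack  ✗

3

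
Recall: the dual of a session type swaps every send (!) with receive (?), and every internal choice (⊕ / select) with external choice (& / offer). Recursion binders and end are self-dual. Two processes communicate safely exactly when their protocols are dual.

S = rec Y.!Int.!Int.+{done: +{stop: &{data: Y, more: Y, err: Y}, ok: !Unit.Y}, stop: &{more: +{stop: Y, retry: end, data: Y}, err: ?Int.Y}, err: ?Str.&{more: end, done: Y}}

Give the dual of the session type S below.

rec Y ↦ rec Y  (binder kept)
  !Int ↦ ?Int
    !Int ↦ ?Int
      +{done,stop,err} ↦ &{done,stop,err}  (⊕→&)
        [done]
          +{stop,ok} ↦ &{stop,ok}  (⊕→&)
            [stop]
              &{data,more,err} ↦ +{data,more,err}  (external→internal)
                [data]
                  dual(Y) = Y
                [more]
                  dual(Y) = Y
                [err]
                  dual(Y) = Y
            [ok]
              !Unit ↦ ?Unit
                dual(Y) = Y
        [stop]
          &{more,err} ↦ +{more,err}  (external→internal)
            [more]
              +{stop,retry,data} ↦ &{stop,retry,data}  (⊕→&)
                [stop]
                  dual(Y) = Y
                [retry]
                  dual(end) = end
                [data]
                  dual(Y) = Y
            [err]
              ?Int ↦ !Int
                dual(Y) = Y
        [err]
          ?Str ↦ !Str
            &{more,done} ↦ +{more,done}  (external→internal)
              [more]
                dual(end) = end
              [done]
                dual(Y) = Y

rec Y.?Int.?Int.&{done: &{stop: +{data: Y, more: Y, err: Y}, ok: ?Unit.Y}, stop: +{more: &{stop: Y, retry: end, data: Y}, err: !Int.Y}, err: !Str.+{more: end, done: Y}}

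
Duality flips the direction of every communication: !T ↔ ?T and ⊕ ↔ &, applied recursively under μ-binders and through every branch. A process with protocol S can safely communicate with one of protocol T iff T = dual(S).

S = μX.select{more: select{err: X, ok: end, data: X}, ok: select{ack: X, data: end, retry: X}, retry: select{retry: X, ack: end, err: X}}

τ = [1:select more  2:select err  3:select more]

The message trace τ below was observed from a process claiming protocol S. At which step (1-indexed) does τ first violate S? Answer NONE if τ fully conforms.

[1] select more  ok  cont: select{err: μX.…, ok: end, data: μX.…}
[2] select err  ok  cont: μX.…
[3] select more  ok  cont: select{err: μX.…, ok: end, data: μX.…}
τ conforms to S (length 3)

NONE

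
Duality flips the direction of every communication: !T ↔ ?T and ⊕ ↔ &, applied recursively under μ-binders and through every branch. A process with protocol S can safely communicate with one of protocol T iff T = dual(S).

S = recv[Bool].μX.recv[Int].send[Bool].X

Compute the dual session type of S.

recv[Bool] = send[Bool]
  μX = μX  (μ self-dual)
    recv[Int] = send[Int]
      send[Bool] = recv[Bool]
        X self-dual

send[Bool].μX.send[Int].recv[Bool].X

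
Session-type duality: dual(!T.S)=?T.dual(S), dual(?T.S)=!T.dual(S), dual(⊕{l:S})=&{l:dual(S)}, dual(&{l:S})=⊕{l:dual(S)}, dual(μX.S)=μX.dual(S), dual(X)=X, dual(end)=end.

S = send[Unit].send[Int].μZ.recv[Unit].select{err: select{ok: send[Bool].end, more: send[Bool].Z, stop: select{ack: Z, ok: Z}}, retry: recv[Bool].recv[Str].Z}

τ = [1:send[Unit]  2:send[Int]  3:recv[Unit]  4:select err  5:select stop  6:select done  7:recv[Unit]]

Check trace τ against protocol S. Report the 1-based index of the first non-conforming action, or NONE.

6

@1 send[Unit]  ok  state: send[Int].μZ.…
@2 send[Int]  ok  state: μZ.…
@3 recv[Unit]  ok  state: select{err: select{ok: send[Bool].end, more: send[Bool].μZ.…, stop: select{ack: μZ.…, ok: μZ.…}}, retry: recv[Bool].recv[Str].μZ.…}
@4 select err  ok  state: select{ok: send[Bool].end, more: send[Bool].μZ.…, stop: select{ack: μZ.…, ok: μZ.…}}
@5 select stop  ok  state: select{ack: μZ.…, ok: μZ.…}
@6 got select done, protocol expects select ack or select ok  ✗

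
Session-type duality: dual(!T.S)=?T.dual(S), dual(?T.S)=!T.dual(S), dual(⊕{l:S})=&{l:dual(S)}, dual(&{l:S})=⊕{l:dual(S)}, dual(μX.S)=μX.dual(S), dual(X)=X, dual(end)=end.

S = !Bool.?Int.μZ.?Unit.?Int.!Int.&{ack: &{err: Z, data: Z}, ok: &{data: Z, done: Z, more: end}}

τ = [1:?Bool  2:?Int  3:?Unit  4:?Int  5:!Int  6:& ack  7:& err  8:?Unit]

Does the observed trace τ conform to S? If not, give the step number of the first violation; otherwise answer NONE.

1

[1] got ?Bool, protocol expects !Bool  ✗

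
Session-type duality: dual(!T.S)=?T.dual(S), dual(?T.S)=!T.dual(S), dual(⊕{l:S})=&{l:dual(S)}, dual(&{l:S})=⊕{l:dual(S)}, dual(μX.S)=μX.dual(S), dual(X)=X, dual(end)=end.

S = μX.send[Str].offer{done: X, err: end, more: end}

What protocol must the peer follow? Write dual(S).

μX.recv[Str].select{done: X, err: end, more: end}

μX = μX  (rec unchanged)
  send[Str] = recv[Str]
    offer{done,err,more} = select{done,err,more}  (&→⊕)
      • done:
        X ↦ X
      • err:
        end ↦ end
      • more:
        end ↦ end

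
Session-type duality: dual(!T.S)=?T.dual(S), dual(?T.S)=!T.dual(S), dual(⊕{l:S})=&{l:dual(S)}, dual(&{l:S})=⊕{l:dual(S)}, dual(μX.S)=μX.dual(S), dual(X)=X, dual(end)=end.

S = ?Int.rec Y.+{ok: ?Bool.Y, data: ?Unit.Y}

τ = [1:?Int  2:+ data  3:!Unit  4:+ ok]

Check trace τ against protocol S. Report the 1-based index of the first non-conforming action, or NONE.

[1] ?Int  ✓  state: rec Y.…
[2] + data  ✓  state: ?Unit.rec Y.…
[3] got !Unit, protocol expects ?Unit  ✗

3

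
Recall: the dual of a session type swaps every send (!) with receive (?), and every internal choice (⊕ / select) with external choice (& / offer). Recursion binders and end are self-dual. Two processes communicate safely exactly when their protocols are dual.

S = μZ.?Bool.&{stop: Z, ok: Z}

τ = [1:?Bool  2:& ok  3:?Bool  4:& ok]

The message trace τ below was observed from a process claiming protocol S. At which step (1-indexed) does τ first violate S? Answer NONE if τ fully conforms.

step 1: ?Bool  ✓  residual = &{stop: μZ.…, ok: μZ.…}
step 2: & ok  ✓  residual = μZ.…
step 3: ?Bool  ✓  residual = &{stop: μZ.…, ok: μZ.…}
step 4: & ok  ✓  residual = μZ.…
τ conforms to S (length 4)

NONE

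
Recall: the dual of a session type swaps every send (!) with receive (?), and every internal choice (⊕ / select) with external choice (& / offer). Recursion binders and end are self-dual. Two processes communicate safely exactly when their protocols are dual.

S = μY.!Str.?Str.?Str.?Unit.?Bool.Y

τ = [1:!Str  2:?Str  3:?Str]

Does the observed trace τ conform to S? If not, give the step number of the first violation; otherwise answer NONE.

@1 !Str  ✓  now at ?Str.?Str.?Unit.?Bool.μY.…
@2 ?Str  ✓  now at ?Str.?Unit.?Bool.μY.…
@3 ?Str  ✓  now at ?Unit.?Bool.μY.…
trace exhausted — no violation

NONE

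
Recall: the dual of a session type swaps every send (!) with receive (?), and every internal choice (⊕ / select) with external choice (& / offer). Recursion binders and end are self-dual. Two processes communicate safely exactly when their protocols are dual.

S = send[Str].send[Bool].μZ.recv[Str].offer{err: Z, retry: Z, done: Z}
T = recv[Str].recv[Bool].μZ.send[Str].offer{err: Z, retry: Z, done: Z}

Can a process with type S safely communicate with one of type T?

send[Str] vs recv[Str]  match
  send[Bool] vs recv[Bool]  match
    μZ vs μZ  match (binder kept)
      recv[Str] vs send[Str]  match
        offer{err,retry,done} vs offer{err,retry,done}  ✗ choice polarity not flipped — not dual

NO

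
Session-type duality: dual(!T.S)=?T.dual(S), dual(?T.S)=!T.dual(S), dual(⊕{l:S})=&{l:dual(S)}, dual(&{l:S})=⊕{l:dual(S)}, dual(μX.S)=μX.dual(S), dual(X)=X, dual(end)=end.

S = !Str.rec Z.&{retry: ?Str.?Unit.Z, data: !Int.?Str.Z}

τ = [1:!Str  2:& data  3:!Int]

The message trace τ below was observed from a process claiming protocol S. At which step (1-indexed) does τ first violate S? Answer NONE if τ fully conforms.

[1] !Str  ok  state: rec Z.…
[2] & data  ok  state: !Int.?Str.rec Z.…
[3] !Int  ok  state: ?Str.rec Z.…
trace exhausted — no violation

NONE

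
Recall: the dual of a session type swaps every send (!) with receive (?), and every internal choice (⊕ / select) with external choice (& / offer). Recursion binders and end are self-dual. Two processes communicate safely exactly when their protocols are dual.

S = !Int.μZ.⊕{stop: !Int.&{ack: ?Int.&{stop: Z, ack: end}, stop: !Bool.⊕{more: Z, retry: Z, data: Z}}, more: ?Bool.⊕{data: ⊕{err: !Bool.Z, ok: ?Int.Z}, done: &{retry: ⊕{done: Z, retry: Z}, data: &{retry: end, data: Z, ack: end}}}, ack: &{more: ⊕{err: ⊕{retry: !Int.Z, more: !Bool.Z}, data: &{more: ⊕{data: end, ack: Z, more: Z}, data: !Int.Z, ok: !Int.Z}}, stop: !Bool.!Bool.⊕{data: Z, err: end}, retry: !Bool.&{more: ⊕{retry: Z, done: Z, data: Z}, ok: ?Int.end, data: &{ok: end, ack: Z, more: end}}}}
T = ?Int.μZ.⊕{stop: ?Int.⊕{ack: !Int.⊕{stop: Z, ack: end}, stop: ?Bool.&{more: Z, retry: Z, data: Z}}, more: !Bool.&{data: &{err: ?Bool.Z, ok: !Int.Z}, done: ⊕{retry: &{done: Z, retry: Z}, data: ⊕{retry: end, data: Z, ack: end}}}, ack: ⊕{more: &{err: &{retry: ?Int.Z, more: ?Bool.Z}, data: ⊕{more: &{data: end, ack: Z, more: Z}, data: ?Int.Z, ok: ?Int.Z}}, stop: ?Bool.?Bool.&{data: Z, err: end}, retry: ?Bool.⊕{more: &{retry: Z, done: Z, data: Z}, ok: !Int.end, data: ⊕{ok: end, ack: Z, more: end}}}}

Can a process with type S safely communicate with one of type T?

NO

!Int vs ?Int  ✓
  μZ vs μZ  ✓ (binder kept)
    ⊕{stop,more,ack} vs ⊕{stop,more,ack}  ✗ choice polarity not flipped — not dual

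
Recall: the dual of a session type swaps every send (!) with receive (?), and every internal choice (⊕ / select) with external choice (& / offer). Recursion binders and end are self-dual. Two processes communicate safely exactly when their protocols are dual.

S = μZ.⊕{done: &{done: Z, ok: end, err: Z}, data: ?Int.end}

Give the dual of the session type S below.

μZ = μZ  (rec unchanged)
  ⊕{done,data} = &{done,data}  (select→offer)
    case done:
      &{done,ok,err} = ⊕{done,ok,err}  (&→⊕)
        case done:
          dual(Z) = Z
        case ok:
          dual(end) = end
        case err:
          dual(Z) = Z
    case data:
      ?Int = !Int
        dual(end) = end

μZ.&{done: ⊕{done: Z, ok: end, err: Z}, data: !Int.end}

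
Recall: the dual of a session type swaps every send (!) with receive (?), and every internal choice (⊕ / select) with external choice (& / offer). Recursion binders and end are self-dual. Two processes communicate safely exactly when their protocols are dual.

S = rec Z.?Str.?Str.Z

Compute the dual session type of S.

rec Z → rec Z  (μ self-dual)
  ?Str → !Str
    ?Str → !Str
      Z ↦ Z

rec Z.!Str.!Str.Z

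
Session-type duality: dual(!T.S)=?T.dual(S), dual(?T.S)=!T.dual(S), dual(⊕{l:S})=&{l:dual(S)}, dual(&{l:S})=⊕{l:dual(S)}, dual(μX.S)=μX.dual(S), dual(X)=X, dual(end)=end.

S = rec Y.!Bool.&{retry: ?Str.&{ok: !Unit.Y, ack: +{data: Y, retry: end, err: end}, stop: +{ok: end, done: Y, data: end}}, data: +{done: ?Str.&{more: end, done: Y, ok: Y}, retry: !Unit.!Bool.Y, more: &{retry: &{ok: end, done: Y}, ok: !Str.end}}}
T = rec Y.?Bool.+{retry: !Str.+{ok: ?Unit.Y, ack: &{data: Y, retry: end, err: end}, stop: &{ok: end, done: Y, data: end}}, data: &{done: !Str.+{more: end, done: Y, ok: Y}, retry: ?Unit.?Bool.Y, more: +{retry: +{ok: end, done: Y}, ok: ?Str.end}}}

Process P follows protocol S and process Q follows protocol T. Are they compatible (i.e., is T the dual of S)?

rec Y ‖ rec Y  match (μ self-dual)
  !Bool ‖ ?Bool  match
    &{retry,data} ‖ +{retry,data}  match labels match
      • retry:
        ?Str ‖ !Str  match
          &{ok,ack,stop} ‖ +{ok,ack,stop}  match labels match
            • ok:
              !Unit ‖ ?Unit  match
                Y ‖ Y  match
            • ack:
              +{data,retry,err} ‖ &{data,retry,err}  match labels match
                • data:
                  Y ‖ Y  match
                • retry:
                  end ‖ end  match
                • err:
                  end ‖ end  match
            • stop:
              +{ok,done,data} ‖ &{ok,done,data}  match labels match
                • ok:
                  end ‖ end  match
                • done:
                  Y ‖ Y  match
                • data:
                  end ‖ end  match
      • data:
        +{done,retry,more} ‖ &{done,retry,more}  match labels match
          • done:
            ?Str ‖ !Str  match
              &{more,done,ok} ‖ +{more,done,ok}  match labels match
                • more:
                  end ‖ end  match
                • done:
                  Y ‖ Y  match
                • ok:
                  Y ‖ Y  match
          • retry:
            !Unit ‖ ?Unit  match
              !Bool ‖ ?Bool  match
                Y ‖ Y  match
          • more:
            &{retry,ok} ‖ +{retry,ok}  match labels match
              • retry:
                &{ok,done} ‖ +{ok,done}  match labels match
                  • ok:
                    end ‖ end  match
                  • done:
                    Y ‖ Y  match
              • ok:
                !Str ‖ ?Str  match
                  end ‖ end  match

YES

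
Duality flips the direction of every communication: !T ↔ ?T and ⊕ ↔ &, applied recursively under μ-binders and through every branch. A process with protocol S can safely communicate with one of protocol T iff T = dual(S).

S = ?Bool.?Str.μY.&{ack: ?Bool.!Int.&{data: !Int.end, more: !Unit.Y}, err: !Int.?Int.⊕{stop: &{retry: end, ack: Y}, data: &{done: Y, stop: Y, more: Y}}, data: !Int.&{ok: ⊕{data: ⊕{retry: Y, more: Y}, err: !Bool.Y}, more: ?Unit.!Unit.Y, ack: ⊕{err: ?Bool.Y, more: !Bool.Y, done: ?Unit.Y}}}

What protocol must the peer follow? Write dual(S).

?Bool ↦ !Bool
  ?Str ↦ !Str
    μY ↦ μY  (binder kept)
      &{ack,err,data} ↦ ⊕{ack,err,data}  (offer→select)
        [ack]
          ?Bool ↦ !Bool
            !Int ↦ ?Int
              &{data,more} ↦ ⊕{data,more}  (offer→select)
                [data]
                  !Int ↦ ?Int
                    end ↦ end
                [more]
                  !Unit ↦ ?Unit
                    Y ↦ Y
        [err]
          !Int ↦ ?Int
            ?Int ↦ !Int
              ⊕{stop,data} ↦ &{stop,data}  (internal→external)
                [stop]
                  &{retry,ack} ↦ ⊕{retry,ack}  (offer→select)
                    [retry]
                      end ↦ end
                    [ack]
                      Y ↦ Y
                [data]
                  &{done,stop,more} ↦ ⊕{done,stop,more}  (offer→select)
                    [done]
                      Y ↦ Y
                    [stop]
                      Y ↦ Y
                    [more]
                      Y ↦ Y
        [data]
          !Int ↦ ?Int
            &{ok,more,ack} ↦ ⊕{ok,more,ack}  (offer→select)
              [ok]
                ⊕{data,err} ↦ &{data,err}  (internal→external)
                  [data]
                    ⊕{retry,more} ↦ &{retry,more}  (internal→external)
                      [retry]
                        Y ↦ Y
                      [more]
                        Y ↦ Y
                  [err]
                    !Bool ↦ ?Bool
                      Y ↦ Y
              [more]
                ?Unit ↦ !Unit
                  !Unit ↦ ?Unit
                    Y ↦ Y
              [ack]
                ⊕{err,more,done} ↦ &{err,more,done}  (internal→external)
                  [err]
                    ?Bool ↦ !Bool
                      Y ↦ Y
                  [more]
                    !Bool ↦ ?Bool
                      Y ↦ Y
                  [done]
                    ?Unit ↦ !Unit
                      Y ↦ Y

!Bool.!Str.μY.⊕{ack: !Bool.?Int.⊕{data: ?Int.end, more: ?Unit.Y}, err: ?Int.!Int.&{stop: ⊕{retry: end, ack: Y}, data: ⊕{done: Y, stop: Y, more: Y}}, data: ?Int.⊕{ok: &{data: &{retry: Y, more: Y}, err: ?Bool.Y}, more: !Unit.?Unit.Y, ack: &{err: !Bool.Y, more: ?Bool.Y, done: !Unit.Y}}}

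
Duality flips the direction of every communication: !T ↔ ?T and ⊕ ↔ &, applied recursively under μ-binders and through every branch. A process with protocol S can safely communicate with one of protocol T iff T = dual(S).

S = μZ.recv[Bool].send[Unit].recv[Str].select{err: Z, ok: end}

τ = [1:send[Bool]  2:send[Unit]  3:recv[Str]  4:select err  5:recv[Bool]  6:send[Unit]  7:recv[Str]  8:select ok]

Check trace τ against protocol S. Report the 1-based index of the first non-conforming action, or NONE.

@1 got send[Bool], protocol expects recv[Bool]  ✗

1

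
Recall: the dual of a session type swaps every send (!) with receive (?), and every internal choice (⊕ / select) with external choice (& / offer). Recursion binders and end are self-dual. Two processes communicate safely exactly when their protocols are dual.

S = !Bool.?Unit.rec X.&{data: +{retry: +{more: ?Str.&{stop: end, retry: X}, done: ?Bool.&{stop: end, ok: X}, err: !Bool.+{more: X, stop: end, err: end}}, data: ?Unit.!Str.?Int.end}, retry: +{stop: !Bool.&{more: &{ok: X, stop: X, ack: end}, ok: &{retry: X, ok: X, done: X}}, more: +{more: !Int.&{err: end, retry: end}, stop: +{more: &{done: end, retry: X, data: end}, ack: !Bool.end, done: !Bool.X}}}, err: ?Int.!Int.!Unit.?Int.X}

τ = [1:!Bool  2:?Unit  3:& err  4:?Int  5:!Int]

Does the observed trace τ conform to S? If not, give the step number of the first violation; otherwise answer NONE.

@1 !Bool  ✓  residual = ?Unit.rec X.…
@2 ?Unit  ✓  residual = rec X.…
@3 & err  ✓  residual = ?Int.!Int.!Unit.?Int.rec X.…
@4 ?Int  ✓  residual = !Int.!Unit.?Int.rec X.…
@5 !Int  ✓  residual = !Unit.?Int.rec X.…
τ conforms to S (length 5)

NONE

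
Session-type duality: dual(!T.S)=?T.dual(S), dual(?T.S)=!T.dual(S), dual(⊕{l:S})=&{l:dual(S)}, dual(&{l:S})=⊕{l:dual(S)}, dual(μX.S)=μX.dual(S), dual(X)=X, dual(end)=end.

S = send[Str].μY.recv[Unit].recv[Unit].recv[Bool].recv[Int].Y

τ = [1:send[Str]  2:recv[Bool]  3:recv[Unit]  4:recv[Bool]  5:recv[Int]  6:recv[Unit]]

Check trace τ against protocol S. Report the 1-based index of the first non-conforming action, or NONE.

[1] send[Str]  match  residual = μY.…
[2] got recv[Bool], protocol expects recv[Unit]  ✗

2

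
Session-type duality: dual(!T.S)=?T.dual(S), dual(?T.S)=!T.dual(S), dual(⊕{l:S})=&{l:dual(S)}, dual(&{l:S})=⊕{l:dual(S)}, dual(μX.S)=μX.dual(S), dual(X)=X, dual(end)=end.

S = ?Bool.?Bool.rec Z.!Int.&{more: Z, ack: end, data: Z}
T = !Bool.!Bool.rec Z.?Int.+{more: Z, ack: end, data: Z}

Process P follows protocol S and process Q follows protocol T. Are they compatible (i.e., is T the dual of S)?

?Bool ‖ !Bool  ✓
  ?Bool ‖ !Bool  ✓
    rec Z ‖ rec Z  ✓ (μ self-dual)
      !Int ‖ ?Int  ✓
        &{more,ack,data} ‖ +{more,ack,data}  ✓ label sets agree
          • more:
            Z ‖ Z  ✓
          • ack:
            end ‖ end  ✓
          • data:
            Z ‖ Z  ✓

YES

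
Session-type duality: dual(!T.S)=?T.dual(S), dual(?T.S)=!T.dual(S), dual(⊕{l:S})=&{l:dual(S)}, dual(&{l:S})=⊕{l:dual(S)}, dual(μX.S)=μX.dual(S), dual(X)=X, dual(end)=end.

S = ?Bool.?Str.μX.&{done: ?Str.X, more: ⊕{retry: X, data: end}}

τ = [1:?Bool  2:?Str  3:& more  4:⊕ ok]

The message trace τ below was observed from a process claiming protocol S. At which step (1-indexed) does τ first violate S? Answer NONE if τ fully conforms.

@1 ?Bool  ✓  state: ?Str.μX.…
@2 ?Str  ✓  state: μX.…
@3 & more  ✓  state: ⊕{retry: μX.…, data: end}
@4 got ⊕ ok, protocol expects ⊕ retry or ⊕ data  ✗

4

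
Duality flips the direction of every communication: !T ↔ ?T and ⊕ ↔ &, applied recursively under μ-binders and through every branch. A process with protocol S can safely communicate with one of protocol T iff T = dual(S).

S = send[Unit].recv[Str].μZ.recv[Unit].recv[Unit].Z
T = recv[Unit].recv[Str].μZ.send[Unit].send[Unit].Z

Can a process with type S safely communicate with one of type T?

send[Unit] | recv[Unit]  ✓
  recv[Str] | recv[Str]  ✗ same direction on both sides — not dual

NO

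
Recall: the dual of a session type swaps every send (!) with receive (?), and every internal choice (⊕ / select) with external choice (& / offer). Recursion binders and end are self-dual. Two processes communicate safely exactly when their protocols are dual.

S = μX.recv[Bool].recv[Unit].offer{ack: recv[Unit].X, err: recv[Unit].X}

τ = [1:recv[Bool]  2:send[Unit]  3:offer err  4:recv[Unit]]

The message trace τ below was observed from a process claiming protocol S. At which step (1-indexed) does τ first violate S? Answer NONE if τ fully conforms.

2

[1] recv[Bool]  ✓  cont: recv[Unit].offer{ack: recv[Unit].μX.…, err: recv[Unit].μX.…}
[2] got send[Unit], protocol expects recv[Unit]  ✗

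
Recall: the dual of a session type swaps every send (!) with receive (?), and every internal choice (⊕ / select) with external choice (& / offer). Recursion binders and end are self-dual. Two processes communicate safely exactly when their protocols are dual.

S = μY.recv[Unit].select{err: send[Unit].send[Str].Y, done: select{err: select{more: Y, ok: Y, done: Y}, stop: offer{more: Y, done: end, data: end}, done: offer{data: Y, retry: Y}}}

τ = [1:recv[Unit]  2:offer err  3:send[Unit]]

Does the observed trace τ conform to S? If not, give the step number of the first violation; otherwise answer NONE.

2

@1 recv[Unit]  ok  residual = select{err: send[Unit].send[Str].μY.…, done: select{err: select{more: μY.…, ok: μY.…, done: μY.…}, stop: offer{more: μY.…, done: end, data: end}, done: offer{data: μY.…, retry: μY.…}}}
@2 got offer err, protocol expects select err or select done  ✗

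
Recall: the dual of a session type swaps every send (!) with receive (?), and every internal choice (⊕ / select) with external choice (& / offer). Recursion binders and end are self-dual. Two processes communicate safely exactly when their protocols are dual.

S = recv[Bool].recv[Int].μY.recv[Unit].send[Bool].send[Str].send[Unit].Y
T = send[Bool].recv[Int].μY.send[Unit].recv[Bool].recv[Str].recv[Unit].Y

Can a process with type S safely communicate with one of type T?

recv[Bool] vs send[Bool]  ok
  recv[Int] vs recv[Int]  ✗ same direction on both sides — not dual

NO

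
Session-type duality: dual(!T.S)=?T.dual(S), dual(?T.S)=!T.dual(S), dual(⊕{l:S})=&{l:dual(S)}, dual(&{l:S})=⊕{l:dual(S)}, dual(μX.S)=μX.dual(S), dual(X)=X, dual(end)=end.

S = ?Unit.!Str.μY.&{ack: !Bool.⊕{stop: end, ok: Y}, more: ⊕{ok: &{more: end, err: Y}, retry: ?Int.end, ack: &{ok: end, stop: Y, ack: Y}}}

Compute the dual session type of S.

?Unit → !Unit
  !Str → ?Str
    μY → μY  (μ self-dual)
      &{ack,more} → ⊕{ack,more}  (&→⊕)
        • ack:
          !Bool → ?Bool
            ⊕{stop,ok} → &{stop,ok}  (⊕→&)
              • stop:
                dual(end) = end
              • ok:
                dual(Y) = Y
        • more:
          ⊕{ok,retry,ack} → &{ok,retry,ack}  (⊕→&)
            • ok:
              &{more,err} → ⊕{more,err}  (&→⊕)
                • more:
                  dual(end) = end
                • err:
                  dual(Y) = Y
            • retry:
              ?Int → !Int
                dual(end) = end
            • ack:
              &{ok,stop,ack} → ⊕{ok,stop,ack}  (&→⊕)
                • ok:
                  dual(end) = end
                • stop:
                  dual(Y) = Y
                • ack:
                  dual(Y) = Y

!Unit.?Str.μY.⊕{ack: ?Bool.&{stop: end, ok: Y}, more: &{ok: ⊕{more: end, err: Y}, retry: !Int.end, ack: ⊕{ok: end, stop: Y, ack: Y}}}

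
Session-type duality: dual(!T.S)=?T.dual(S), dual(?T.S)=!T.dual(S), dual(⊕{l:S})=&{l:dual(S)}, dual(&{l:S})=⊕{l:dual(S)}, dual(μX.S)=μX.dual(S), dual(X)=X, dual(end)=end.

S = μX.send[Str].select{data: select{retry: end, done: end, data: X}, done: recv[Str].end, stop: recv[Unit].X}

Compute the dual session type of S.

μX = μX  (binder kept)
  send[Str] = recv[Str]
    select{data,done,stop} = offer{data,done,stop}  (⊕→&)
      case data:
        select{retry,done,data} = offer{retry,done,data}  (⊕→&)
          case retry:
            end ↦ end
          case done:
            end ↦ end
          case data:
            X ↦ X
      case done:
        recv[Str] = send[Str]
          end ↦ end
      case stop:
        recv[Unit] = send[Unit]
          X ↦ X

μX.recv[Str].offer{data: offer{retry: end, done: end, data: X}, done: send[Str].end, stop: send[Unit].X}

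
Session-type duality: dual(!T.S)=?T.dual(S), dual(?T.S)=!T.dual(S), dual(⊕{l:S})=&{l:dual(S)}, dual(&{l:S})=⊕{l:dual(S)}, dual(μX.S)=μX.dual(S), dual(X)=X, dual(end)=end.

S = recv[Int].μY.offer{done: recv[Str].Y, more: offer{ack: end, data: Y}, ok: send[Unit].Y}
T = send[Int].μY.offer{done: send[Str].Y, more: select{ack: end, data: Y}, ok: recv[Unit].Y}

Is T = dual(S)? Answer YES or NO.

NO

recv[Int] | send[Int]  ✓
  μY | μY  ✓ (rec unchanged)
    offer{done,more,ok} | offer{done,more,ok}  ✗ choice polarity not flipped — not dual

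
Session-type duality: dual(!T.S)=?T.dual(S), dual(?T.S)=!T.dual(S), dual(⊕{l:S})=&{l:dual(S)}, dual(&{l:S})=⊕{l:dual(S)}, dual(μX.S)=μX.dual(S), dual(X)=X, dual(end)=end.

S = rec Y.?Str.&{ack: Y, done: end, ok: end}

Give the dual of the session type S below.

rec Y → rec Y  (μ self-dual)
  ?Str → !Str
    &{ack,done,ok} → +{ack,done,ok}  (&→⊕)
      [ack]
        dual(Y) = Y
      [done]
        dual(end) = end
      [ok]
        dual(end) = end

rec Y.!Str.+{ack: Y, done: end, ok: end}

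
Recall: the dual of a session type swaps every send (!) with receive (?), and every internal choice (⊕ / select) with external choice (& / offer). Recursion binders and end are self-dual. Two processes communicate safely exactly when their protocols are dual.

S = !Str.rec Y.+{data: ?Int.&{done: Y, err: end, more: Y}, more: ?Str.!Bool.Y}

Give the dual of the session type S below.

!Str ↦ ?Str
  rec Y ↦ rec Y  (rec unchanged)
    +{data,more} ↦ &{data,more}  (⊕→&)
      case data:
        ?Int ↦ !Int
          &{done,err,more} ↦ +{done,err,more}  (&→⊕)
            case done:
              dual(Y) = Y
            case err:
              dual(end) = end
            case more:
              dual(Y) = Y
      case more:
        ?Str ↦ !Str
          !Bool ↦ ?Bool
            dual(Y) = Y

?Str.rec Y.&{data: !Int.+{done: Y, err: end, more: Y}, more: !Str.?Bool.Y}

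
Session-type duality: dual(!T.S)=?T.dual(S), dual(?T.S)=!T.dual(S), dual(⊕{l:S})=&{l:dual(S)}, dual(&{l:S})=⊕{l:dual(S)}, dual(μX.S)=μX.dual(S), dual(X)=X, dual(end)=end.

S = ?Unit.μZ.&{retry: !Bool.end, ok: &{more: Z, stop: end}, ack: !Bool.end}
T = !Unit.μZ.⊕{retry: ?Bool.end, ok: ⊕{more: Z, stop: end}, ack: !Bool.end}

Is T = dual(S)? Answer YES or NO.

?Unit | !Unit  ✓
  μZ | μZ  ✓ (rec unchanged)
    &{retry,ok,ack} | ⊕{retry,ok,ack}  ✓ label sets agree
      • retry:
        !Bool | ?Bool  ✓
          end | end  ✓
      • ok:
        &{more,stop} | ⊕{more,stop}  ✓ label sets agree
          • more:
            Z | Z  ✓
          • stop:
            end | end  ✓
      • ack:
        !Bool | !Bool  ✗ same direction on both sides — not dual

NO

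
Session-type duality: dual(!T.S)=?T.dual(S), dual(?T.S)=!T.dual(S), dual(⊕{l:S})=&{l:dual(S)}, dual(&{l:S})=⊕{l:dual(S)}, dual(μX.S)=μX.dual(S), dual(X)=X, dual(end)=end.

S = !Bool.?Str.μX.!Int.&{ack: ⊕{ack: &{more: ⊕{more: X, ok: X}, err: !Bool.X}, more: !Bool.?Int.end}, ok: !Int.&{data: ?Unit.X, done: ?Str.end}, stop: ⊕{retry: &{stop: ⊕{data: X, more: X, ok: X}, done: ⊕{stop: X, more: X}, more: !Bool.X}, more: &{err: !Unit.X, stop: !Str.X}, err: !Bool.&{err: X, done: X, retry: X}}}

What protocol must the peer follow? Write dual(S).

!Bool ↦ ?Bool
  ?Str ↦ !Str
    μX ↦ μX  (rec unchanged)
      !Int ↦ ?Int
        &{ack,ok,stop} ↦ ⊕{ack,ok,stop}  (offer→select)
          case ack:
            ⊕{ack,more} ↦ &{ack,more}  (select→offer)
              case ack:
                &{more,err} ↦ ⊕{more,err}  (offer→select)
                  case more:
                    ⊕{more,ok} ↦ &{more,ok}  (select→offer)
                      case more:
                        X self-dual
                      case ok:
                        X self-dual
                  case err:
                    !Bool ↦ ?Bool
                      X self-dual
              case more:
                !Bool ↦ ?Bool
                  ?Int ↦ !Int
                    end self-dual
          case ok:
            !Int ↦ ?Int
              &{data,done} ↦ ⊕{data,done}  (offer→select)
                case data:
                  ?Unit ↦ !Unit
                    X self-dual
                case done:
                  ?Str ↦ !Str
                    end self-dual
          case stop:
            ⊕{retry,more,err} ↦ &{retry,more,err}  (select→offer)
              case retry:
                &{stop,done,more} ↦ ⊕{stop,done,more}  (offer→select)
                  case stop:
                    ⊕{data,more,ok} ↦ &{data,more,ok}  (select→offer)
                      case data:
                        X self-dual
                      case more:
                        X self-dual
                      case ok:
                        X self-dual
                  case done:
                    ⊕{stop,more} ↦ &{stop,more}  (select→offer)
                      case stop:
                        X self-dual
                      case more:
                        X self-dual
                  case more:
                    !Bool ↦ ?Bool
                      X self-dual
              case more:
                &{err,stop} ↦ ⊕{err,stop}  (offer→select)
                  case err:
                    !Unit ↦ ?Unit
                      X self-dual
                  case stop:
                    !Str ↦ ?Str
                      X self-dual
              case err:
                !Bool ↦ ?Bool
                  &{err,done,retry} ↦ ⊕{err,done,retry}  (offer→select)
                    case err:
                      X self-dual
                    case done:
                      X self-dual
                    case retry:
                      X self-dual

?Bool.!Str.μX.?Int.⊕{ack: &{ack: ⊕{more: &{more: X, ok: X}, err: ?Bool.X}, more: ?Bool.!Int.end}, ok: ?Int.⊕{data: !Unit.X, done: !Str.end}, stop: &{retry: ⊕{stop: &{data: X, more: X, ok: X}, done: &{stop: X, more: X}, more: ?Bool.X}, more: ⊕{err: ?Unit.X, stop: ?Str.X}, err: ?Bool.⊕{err: X, done: X, retry: X}}}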